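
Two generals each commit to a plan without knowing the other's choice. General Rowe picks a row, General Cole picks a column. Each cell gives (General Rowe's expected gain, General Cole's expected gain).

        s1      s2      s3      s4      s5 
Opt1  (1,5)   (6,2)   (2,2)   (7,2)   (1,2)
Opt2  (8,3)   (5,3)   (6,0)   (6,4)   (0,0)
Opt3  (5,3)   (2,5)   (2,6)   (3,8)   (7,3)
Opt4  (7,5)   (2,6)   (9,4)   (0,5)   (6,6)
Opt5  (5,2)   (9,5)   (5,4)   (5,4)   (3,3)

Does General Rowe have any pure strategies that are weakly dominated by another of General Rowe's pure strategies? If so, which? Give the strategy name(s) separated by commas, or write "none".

Opt1 is not dominated — it holds its own against Opt2 at s2 (6>5); Opt3 at s2 (6>2); Opt4 at s2 (6>2); Opt5 at s4 (7>5).
Opt2: no other strategy beats it everywhere (Opt1 at s1 (8>1); Opt3 at s1 (8>5); Opt4 at s1 (8>7); Opt5 at s1 (8>5)).
Nothing dominates Opt3: Opt1 at s1 (5>1); Opt2 at s5 (7>0); Opt4 at s4 (3>0); Opt5 at s5 (7>3).
Opt4: no other strategy beats it everywhere (Opt1 at s1 (7>1); Opt2 at s3 (9>6); Opt3 at s1 (7>5); Opt5 at s1 (7>5)).
Opt5: no other strategy beats it everywhere (Opt1 at s1 (5>1); Opt2 at s2 (9>5); Opt3 at s2 (9>2); Opt4 at s2 (9>2)).

none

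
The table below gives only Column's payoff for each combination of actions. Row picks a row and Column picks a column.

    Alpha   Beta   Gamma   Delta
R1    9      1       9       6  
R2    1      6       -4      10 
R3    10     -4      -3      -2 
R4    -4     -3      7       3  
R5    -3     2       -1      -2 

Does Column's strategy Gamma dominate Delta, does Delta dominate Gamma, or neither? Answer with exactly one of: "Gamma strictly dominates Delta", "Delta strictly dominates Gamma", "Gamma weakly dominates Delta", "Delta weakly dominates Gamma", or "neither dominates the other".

Compare Gamma to Delta across each choice by Row: R1: 9>6, R2: -4<10, R3: -3<-2, R4: 7>3, R5: -1>-2.
Gamma does better at R1, R4, R5 but worse at R2, R3; neither strategy dominates the other.

neither dominates the other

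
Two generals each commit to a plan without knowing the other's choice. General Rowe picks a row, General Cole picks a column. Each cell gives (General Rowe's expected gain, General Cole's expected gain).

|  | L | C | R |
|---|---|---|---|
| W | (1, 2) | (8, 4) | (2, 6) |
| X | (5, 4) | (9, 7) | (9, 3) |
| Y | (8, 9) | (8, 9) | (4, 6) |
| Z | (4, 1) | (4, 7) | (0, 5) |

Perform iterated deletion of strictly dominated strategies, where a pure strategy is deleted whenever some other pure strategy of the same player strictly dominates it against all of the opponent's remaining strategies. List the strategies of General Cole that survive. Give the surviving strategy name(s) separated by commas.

General Rowe's strategy W is strictly dominated by X (L: 5>1, C: 9>8, R: 9>2) and is removed.
For General Rowe, X strictly dominates Z on the remaining columns (L: 5>4, C: 9>4, R: 9>0); eliminate Z.
For General Cole, L strictly dominates R on the remaining rows (X: 4>3, Y: 9>6); eliminate R.
Among the remaining strategies, none is strictly dominated by another pure strategy of the same player, so the elimination stops.
Surviving strategies — General Rowe: {X, Y}; General Cole: {L, C}.

L, C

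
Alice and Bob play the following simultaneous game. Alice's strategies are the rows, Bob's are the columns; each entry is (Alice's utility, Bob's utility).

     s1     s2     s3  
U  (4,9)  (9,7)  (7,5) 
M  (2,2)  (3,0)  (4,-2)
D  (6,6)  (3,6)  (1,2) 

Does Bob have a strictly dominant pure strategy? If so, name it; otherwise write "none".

s1 fails to dominate s2 at D (6=6).
s2 fails to dominate s1 at U (7<9).
s3 fails to dominate s1 at U (5<9).
No single strategy dominates all the others.

none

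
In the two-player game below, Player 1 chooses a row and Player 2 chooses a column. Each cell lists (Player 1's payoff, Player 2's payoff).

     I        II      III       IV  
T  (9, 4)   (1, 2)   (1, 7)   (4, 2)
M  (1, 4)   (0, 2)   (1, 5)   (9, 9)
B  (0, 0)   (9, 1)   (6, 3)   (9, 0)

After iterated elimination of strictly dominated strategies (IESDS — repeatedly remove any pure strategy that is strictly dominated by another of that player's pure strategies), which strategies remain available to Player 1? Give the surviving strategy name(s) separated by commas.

M, B

For Player 2, III strictly dominates I on the remaining rows (T: 7>4, M: 5>4, B: 3>0); eliminate I.
For Player 1, B strictly dominates T on the remaining columns (II: 9>1, III: 6>1, IV: 9>4); eliminate T.
Column II is eliminated: III beats it against every remaining row (M: 5>2, B: 3>1).
Among the remaining strategies, none is strictly dominated by another pure strategy of the same player, so the elimination stops.
Surviving strategies — Player 1: {M, B}; Player 2: {III, IV}.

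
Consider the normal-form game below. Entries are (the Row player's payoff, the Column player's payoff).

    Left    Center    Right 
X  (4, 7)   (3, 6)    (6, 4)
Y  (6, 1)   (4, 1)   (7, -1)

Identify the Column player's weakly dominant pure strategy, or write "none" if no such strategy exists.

Left

Left vs Center: X: 7>6, Y: 1=1.
Left vs Right: X: 7>4, Y: 1>-1.
Left is at least as good as every other strategy against every opponent action, so it is weakly dominant.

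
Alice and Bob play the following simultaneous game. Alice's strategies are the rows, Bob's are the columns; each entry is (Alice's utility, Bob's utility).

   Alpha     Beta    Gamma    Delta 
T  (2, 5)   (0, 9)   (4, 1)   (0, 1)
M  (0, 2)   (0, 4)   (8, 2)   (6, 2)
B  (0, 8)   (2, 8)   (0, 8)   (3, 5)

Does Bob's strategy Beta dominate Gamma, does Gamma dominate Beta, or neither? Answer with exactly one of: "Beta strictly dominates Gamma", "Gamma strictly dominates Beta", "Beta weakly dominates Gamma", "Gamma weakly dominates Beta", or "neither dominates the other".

Beta's payoffs vs Gamma's, by Alice's action — T: 9>1, M: 4>2, B: 8=8.
Beta is at least as good everywhere and strictly better somewhere (tied only at B), so Beta weakly but not strictly dominates Gamma.

Beta weakly dominates Gamma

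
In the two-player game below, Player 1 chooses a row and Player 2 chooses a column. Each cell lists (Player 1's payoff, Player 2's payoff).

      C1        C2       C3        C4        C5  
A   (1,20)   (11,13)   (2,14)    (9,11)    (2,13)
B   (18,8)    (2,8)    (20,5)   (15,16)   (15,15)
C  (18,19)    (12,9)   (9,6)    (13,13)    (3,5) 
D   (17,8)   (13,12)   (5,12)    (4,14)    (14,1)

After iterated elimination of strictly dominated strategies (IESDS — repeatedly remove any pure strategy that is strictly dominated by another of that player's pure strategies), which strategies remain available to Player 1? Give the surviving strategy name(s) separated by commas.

For Player 1, C strictly dominates A on the remaining columns (C1: 18>1, C2: 12>11, C3: 9>2, C4: 13>9, C5: 3>2); eliminate A.
Column C2 is eliminated: C4 beats it against every remaining row (B: 16>8, C: 13>9, D: 14>12).
Player 1's strategy D is strictly dominated by B (C1: 18>17, C3: 20>5, C4: 15>4, C5: 15>14) and is removed.
Player 2's strategy C3 is strictly dominated by C1 (B: 8>5, C: 19>6) and is removed.
Player 2's strategy C5 is strictly dominated by C4 (B: 16>15, C: 13>5) and is removed.
Among the remaining strategies, none is strictly dominated by another pure strategy of the same player, so the elimination stops.
Surviving strategies — Player 1: {B, C}; Player 2: {C1, C4}.

B, C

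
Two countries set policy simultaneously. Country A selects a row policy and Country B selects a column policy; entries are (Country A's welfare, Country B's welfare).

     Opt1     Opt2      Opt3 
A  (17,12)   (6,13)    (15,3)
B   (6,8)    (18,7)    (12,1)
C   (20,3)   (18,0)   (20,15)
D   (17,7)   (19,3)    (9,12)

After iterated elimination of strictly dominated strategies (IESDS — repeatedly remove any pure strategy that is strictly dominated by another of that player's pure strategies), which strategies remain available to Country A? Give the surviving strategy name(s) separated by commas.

Country A's strategy A is strictly dominated by C (Opt1: 20>17, Opt2: 18>6, Opt3: 20>15) and is removed.
For Country B, Opt1 strictly dominates Opt2 on the remaining rows (B: 8>7, C: 3>0, D: 7>3); eliminate Opt2.
Country A's strategy B is strictly dominated by C (Opt1: 20>6, Opt3: 20>12) and is removed.
For Country A, C strictly dominates D on the remaining columns (Opt1: 20>17, Opt3: 20>9); eliminate D.
Column Opt1 is eliminated: Opt3 beats it against every remaining row (C: 15>3).
Among the remaining strategies, none is strictly dominated by another pure strategy of the same player, so the elimination stops.
Surviving strategies — Country A: {C}; Country B: {Opt3}.

C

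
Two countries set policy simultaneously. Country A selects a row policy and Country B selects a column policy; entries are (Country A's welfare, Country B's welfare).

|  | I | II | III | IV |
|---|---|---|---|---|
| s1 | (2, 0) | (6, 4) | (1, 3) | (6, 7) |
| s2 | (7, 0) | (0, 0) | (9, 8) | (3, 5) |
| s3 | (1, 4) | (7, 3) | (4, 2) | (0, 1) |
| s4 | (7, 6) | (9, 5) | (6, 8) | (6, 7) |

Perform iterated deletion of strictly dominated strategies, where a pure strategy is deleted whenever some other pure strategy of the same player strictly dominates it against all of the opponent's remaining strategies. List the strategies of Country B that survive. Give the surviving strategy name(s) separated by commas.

For Country A, s4 strictly dominates s3 on the remaining columns (I: 7>1, II: 9>7, III: 6>4, IV: 6>0); eliminate s3.
Country B's strategy I is strictly dominated by III (s1: 3>0, s2: 8>0, s4: 8>6) and is removed.
Column II is eliminated: IV beats it against every remaining row (s1: 7>4, s2: 5>0, s4: 7>5).
Among the remaining strategies, none is strictly dominated by another pure strategy of the same player, so the elimination stops.
Surviving strategies — Country A: {s1, s2, s4}; Country B: {III, IV}.

III, IV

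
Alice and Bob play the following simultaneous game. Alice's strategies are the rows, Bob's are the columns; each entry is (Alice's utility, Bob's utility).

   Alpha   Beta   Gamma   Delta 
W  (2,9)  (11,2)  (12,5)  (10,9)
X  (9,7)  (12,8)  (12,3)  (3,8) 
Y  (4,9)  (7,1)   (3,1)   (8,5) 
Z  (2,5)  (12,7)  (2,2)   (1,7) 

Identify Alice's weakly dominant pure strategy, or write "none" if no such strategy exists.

W fails to dominate X at Alpha (2<9).
X fails to dominate W at Delta (3<10).
Y fails to dominate W at Beta (7<11).
Z fails to dominate W at Gamma (2<12).
No single strategy dominates all the others.

none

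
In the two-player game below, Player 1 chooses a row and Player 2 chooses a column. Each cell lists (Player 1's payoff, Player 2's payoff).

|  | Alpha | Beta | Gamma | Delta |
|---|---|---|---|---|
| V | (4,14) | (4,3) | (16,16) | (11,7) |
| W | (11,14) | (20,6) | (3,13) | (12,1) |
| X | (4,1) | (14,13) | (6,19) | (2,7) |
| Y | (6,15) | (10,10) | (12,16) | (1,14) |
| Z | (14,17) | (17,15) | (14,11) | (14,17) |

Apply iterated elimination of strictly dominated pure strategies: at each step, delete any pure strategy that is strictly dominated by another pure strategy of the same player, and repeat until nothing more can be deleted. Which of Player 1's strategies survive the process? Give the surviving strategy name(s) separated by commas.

V, Z

For Player 1, Z strictly dominates X on the remaining columns (Alpha: 14>4, Beta: 17>14, Gamma: 14>6, Delta: 14>2); eliminate X.
For Player 1, Z strictly dominates Y on the remaining columns (Alpha: 14>6, Beta: 17>10, Gamma: 14>12, Delta: 14>1); eliminate Y.
For Player 2, Alpha strictly dominates Beta on the remaining rows (V: 14>3, W: 14>6, Z: 17>15); eliminate Beta.
For Player 1, Z strictly dominates W on the remaining columns (Alpha: 14>11, Gamma: 14>3, Delta: 14>12); eliminate W.
Among the remaining strategies, none is strictly dominated by another pure strategy of the same player, so the elimination stops.
Surviving strategies — Player 1: {V, Z}; Player 2: {Alpha, Gamma, Delta}.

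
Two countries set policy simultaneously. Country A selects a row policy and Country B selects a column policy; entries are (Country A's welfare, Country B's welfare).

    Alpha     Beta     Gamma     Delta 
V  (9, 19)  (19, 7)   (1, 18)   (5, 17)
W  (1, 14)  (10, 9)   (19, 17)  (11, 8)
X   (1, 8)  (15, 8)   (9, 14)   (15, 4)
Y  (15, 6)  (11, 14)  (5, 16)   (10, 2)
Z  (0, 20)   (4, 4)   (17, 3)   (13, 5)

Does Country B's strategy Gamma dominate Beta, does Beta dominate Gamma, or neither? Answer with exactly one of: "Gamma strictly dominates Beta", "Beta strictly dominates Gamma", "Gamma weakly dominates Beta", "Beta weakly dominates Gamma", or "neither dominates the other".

Compare Gamma to Beta across every action of Country A: V: 18>7, W: 17>9, X: 14>8, Y: 16>14, Z: 3<4.
Gamma does better at V, W, X, Y but worse at Z; neither strategy dominates the other.

neither dominates the other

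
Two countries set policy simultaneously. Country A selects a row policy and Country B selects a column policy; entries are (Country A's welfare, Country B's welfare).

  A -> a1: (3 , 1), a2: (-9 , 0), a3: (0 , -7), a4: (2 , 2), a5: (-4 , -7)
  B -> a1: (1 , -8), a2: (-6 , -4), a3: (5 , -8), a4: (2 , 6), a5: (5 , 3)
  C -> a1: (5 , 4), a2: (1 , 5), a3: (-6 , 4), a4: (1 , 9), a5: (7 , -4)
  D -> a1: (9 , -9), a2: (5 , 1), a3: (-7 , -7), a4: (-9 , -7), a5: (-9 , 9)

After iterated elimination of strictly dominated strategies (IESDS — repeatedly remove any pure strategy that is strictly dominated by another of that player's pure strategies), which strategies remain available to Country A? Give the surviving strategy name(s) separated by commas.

A, B, C, D

Column a1 is eliminated: a4 beats it against every remaining row (A: 2>1, B: 6>-8, C: 9>4, D: -7>-9).
For Country B, a2 strictly dominates a3 on the remaining rows (A: 0>-7, B: -4>-8, C: 5>4, D: 1>-7); eliminate a3.
Among the remaining strategies, none is strictly dominated by another pure strategy of the same player, so the elimination stops.
Surviving strategies — Country A: {A, B, C, D}; Country B: {a2, a4, a5}.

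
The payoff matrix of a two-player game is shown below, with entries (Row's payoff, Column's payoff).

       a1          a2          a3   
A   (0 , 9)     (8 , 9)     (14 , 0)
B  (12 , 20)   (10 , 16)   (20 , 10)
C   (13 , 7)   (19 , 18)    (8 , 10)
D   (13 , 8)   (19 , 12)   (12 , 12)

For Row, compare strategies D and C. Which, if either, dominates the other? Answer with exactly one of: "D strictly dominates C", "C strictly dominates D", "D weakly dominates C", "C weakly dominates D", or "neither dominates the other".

D's payoffs vs C's, by Column's action — a1: 13=13, a2: 19=19, a3: 12>8.
D is at least as good everywhere and strictly better somewhere (tied only at a1, a2), so D weakly but not strictly dominates C.

D weakly dominates C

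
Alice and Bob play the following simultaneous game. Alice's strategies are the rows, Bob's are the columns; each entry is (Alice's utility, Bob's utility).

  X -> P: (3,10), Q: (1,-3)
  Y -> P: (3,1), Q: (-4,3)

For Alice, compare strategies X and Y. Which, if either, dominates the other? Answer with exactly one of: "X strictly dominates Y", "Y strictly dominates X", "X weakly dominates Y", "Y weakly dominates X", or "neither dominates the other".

X weakly dominates Y

X's payoffs vs Y's, by Bob's action — P: 3=3, Q: 1>-4.
X is at least as good everywhere and strictly better somewhere (tied only at P), so X weakly but not strictly dominates Y.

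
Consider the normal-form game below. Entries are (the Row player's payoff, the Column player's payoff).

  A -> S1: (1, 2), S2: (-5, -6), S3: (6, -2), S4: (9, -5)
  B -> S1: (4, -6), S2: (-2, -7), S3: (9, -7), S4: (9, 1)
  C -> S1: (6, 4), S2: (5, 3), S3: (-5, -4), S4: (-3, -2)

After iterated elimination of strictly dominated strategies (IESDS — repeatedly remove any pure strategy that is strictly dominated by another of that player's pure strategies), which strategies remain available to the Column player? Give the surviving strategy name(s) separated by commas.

For the Column player, S1 strictly dominates S2 on the remaining rows (A: 2>-6, B: -6>-7, C: 4>3); eliminate S2.
Column S3 is eliminated: S1 beats it against every remaining row (A: 2>-2, B: -6>-7, C: 4>-4).
Among the remaining strategies, none is strictly dominated by another pure strategy of the same player, so the elimination stops.
Surviving strategies — the Row player: {A, B, C}; the Column player: {S1, S4}.

S1, S4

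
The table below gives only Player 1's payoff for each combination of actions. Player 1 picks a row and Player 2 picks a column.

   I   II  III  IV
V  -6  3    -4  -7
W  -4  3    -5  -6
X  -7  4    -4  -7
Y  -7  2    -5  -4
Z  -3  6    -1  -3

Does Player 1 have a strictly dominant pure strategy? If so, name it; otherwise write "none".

Z

Z vs V: I: -3>-6, II: 6>3, III: -1>-4, IV: -3>-7.
Z vs W: I: -3>-4, II: 6>3, III: -1>-5, IV: -3>-6.
Z vs X: I: -3>-7, II: 6>4, III: -1>-4, IV: -3>-7.
Z vs Y: I: -3>-7, II: 6>2, III: -1>-5, IV: -3>-4.
Z strictly beats every other strategy against every opponent action, so it is strictly dominant.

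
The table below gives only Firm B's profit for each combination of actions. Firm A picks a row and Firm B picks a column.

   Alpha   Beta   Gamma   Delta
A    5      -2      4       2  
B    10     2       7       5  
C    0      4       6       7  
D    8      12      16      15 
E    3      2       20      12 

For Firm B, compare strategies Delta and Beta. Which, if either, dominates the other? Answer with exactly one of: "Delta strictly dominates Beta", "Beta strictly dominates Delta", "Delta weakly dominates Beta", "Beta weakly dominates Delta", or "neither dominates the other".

Delta strictly dominates Beta

Delta's payoffs vs Beta's, by Firm A's action — A: 2>-2, B: 5>2, C: 7>4, D: 15>12, E: 12>2.
Delta gives a strictly higher payoff against each opponent action, so Delta strictly dominates Beta.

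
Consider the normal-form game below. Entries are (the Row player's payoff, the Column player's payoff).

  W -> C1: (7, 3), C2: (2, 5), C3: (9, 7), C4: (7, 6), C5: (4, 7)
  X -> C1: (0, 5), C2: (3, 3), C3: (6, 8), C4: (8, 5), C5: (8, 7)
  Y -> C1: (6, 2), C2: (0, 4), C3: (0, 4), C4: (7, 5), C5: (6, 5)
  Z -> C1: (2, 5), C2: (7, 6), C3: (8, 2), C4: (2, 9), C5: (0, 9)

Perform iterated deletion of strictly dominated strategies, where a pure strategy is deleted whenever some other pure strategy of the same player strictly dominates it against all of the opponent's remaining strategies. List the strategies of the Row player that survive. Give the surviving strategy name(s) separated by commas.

W, X

For the Column player, C5 strictly dominates C1 on the remaining rows (W: 7>3, X: 7>5, Y: 5>2, Z: 9>5); eliminate C1.
Row Y is eliminated: X beats it against every remaining column (C2: 3>0, C3: 6>0, C4: 8>7, C5: 8>6).
The Column player's strategy C2 is strictly dominated by C4 (W: 6>5, X: 5>3, Z: 9>6) and is removed.
The Row player's strategy Z is strictly dominated by W (C3: 9>8, C4: 7>2, C5: 4>0) and is removed.
For the Column player, C3 strictly dominates C4 on the remaining rows (W: 7>6, X: 8>5); eliminate C4.
Among the remaining strategies, none is strictly dominated by another pure strategy of the same player, so the elimination stops.
Surviving strategies — the Row player: {W, X}; the Column player: {C3, C5}.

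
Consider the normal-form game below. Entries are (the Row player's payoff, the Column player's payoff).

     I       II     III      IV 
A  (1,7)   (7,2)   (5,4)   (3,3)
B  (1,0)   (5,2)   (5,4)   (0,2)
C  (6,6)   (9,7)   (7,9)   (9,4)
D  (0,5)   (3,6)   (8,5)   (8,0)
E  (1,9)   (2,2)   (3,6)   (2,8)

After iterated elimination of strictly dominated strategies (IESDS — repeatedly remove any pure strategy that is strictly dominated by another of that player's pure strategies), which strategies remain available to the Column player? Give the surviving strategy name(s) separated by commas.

II, III

Row A is eliminated: C beats it against every remaining column (I: 6>1, II: 9>7, III: 7>5, IV: 9>3).
For the Row player, C strictly dominates B on the remaining columns (I: 6>1, II: 9>5, III: 7>5, IV: 9>0); eliminate B.
For the Row player, C strictly dominates E on the remaining columns (I: 6>1, II: 9>2, III: 7>3, IV: 9>2); eliminate E.
The Column player's strategy I is strictly dominated by II (C: 7>6, D: 6>5) and is removed.
The Column player's strategy IV is strictly dominated by II (C: 7>4, D: 6>0) and is removed.
Among the remaining strategies, none is strictly dominated by another pure strategy of the same player, so the elimination stops.
Surviving strategies — the Row player: {C, D}; the Column player: {II, III}.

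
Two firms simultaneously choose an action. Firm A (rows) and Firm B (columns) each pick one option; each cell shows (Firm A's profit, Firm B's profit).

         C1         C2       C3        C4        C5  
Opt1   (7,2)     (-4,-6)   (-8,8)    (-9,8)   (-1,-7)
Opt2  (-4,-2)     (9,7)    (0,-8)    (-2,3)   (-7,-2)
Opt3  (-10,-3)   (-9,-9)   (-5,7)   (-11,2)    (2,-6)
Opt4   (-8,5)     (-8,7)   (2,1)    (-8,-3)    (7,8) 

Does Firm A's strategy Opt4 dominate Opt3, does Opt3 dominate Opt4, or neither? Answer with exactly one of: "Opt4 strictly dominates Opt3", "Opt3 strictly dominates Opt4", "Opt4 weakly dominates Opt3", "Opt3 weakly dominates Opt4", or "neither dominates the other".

Opt4 strictly dominates Opt3

Opt4's payoffs vs Opt3's, by Firm B's action — C1: -8>-10, C2: -8>-9, C3: 2>-5, C4: -8>-11, C5: 7>2.
Every comparison favours Opt4, so Opt4 strictly dominates Opt3.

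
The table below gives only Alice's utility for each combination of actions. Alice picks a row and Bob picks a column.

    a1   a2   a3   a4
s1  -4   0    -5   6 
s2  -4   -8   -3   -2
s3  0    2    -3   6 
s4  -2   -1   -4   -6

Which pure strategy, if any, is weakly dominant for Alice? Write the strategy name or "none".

s3

s3 vs s1: a1: 0>-4, a2: 2>0, a3: -3>-5, a4: 6=6.
s3 vs s2: a1: 0>-4, a2: 2>-8, a3: -3=-3, a4: 6>-2.
s3 vs s4: a1: 0>-2, a2: 2>-1, a3: -3>-4, a4: 6>-6.
s3 is at least as good as every other strategy against every opponent action, so it is weakly dominant.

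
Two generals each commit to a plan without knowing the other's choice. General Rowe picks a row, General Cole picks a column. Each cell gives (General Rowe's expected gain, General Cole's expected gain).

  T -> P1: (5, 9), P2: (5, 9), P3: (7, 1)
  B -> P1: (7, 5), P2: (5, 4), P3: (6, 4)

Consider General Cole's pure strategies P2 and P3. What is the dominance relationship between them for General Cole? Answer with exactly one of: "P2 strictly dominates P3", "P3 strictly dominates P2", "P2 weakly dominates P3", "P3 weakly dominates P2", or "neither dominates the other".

P2's payoffs vs P3's, by General Rowe's action — T: 9>1, B: 4=4.
P2 is at least as good everywhere and strictly better somewhere (tied only at B), so P2 weakly but not strictly dominates P3.

P2 weakly dominates P3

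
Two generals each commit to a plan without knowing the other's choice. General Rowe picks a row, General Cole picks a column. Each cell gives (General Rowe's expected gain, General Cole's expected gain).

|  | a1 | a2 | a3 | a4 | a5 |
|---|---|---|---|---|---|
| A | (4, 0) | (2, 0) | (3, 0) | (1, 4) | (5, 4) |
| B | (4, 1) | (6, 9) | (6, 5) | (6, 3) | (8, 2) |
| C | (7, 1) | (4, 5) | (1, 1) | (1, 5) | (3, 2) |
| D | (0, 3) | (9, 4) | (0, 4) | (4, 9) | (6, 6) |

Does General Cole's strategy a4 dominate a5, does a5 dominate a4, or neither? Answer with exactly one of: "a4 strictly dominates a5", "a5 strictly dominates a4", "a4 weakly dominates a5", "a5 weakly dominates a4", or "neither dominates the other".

a4 weakly dominates a5

a4's payoffs vs a5's, by General Rowe's action — A: 4=4, B: 3>2, C: 5>2, D: 9>6.
a4 is at least as good everywhere and strictly better somewhere (tied only at A), so a4 weakly but not strictly dominates a5.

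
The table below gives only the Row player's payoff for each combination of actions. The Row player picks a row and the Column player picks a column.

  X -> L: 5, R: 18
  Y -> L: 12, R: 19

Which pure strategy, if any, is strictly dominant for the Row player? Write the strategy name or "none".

Y

Y vs X: L: 12>5, R: 19>18.
Y strictly beats every other strategy against every opponent action, so it is strictly dominant.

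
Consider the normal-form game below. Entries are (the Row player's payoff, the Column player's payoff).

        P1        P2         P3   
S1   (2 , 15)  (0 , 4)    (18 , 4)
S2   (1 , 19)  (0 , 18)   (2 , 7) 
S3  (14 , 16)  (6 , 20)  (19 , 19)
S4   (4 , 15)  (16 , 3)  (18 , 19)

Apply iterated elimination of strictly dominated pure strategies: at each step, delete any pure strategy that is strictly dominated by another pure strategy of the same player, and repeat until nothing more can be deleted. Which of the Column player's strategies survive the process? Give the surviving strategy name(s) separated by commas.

P2, P3

The Row player's strategy S1 is strictly dominated by S3 (P1: 14>2, P2: 6>0, P3: 19>18) and is removed.
The Row player's strategy S2 is strictly dominated by S3 (P1: 14>1, P2: 6>0, P3: 19>2) and is removed.
The Column player's strategy P1 is strictly dominated by P3 (S3: 19>16, S4: 19>15) and is removed.
Among the remaining strategies, none is strictly dominated by another pure strategy of the same player, so the elimination stops.
Surviving strategies — the Row player: {S3, S4}; the Column player: {P2, P3}.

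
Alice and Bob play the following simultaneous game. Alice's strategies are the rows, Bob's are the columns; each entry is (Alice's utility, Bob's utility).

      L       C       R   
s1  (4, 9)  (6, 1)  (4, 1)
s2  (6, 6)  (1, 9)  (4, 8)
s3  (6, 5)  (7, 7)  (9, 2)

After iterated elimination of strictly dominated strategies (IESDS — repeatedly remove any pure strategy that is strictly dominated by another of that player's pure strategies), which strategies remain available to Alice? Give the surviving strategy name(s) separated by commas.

s3

Alice's strategy s1 is strictly dominated by s3 (L: 6>4, C: 7>6, R: 9>4) and is removed.
Column L is eliminated: C beats it against every remaining row (s2: 9>6, s3: 7>5).
For Alice, s3 strictly dominates s2 on the remaining columns (C: 7>1, R: 9>4); eliminate s2.
Bob's strategy R is strictly dominated by C (s3: 7>2) and is removed.
Among the remaining strategies, none is strictly dominated by another pure strategy of the same player, so the elimination stops.
Surviving strategies — Alice: {s3}; Bob: {C}.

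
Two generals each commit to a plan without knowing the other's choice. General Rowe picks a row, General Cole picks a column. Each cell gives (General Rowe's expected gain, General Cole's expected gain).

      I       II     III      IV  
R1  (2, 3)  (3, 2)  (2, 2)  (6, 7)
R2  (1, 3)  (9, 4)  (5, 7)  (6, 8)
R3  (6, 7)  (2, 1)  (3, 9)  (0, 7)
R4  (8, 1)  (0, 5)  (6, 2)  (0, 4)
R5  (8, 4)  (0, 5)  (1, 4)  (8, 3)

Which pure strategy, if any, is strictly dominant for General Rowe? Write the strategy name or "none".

R1 fails to dominate R2 at II (3<9).
R2 fails to dominate R1 at I (1<2).
R3 fails to dominate R1 at II (2<3).
R4 fails to dominate R1 at II (0<3).
R5 fails to dominate R1 at II (0<3).
No single strategy dominates all the others.

none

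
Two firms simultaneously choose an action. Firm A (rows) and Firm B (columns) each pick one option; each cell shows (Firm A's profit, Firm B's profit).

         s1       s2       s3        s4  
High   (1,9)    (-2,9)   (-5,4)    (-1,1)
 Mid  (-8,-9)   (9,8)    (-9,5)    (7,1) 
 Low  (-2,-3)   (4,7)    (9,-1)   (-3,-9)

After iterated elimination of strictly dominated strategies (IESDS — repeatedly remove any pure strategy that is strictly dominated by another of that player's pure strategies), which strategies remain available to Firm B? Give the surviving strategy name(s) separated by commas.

s1, s2

For Firm B, s2 strictly dominates s3 on the remaining rows (High: 9>4, Mid: 8>5, Low: 7>-1); eliminate s3.
Column s4 is eliminated: s2 beats it against every remaining row (High: 9>1, Mid: 8>1, Low: 7>-9).
Among the remaining strategies, none is strictly dominated by another pure strategy of the same player, so the elimination stops.
Surviving strategies — Firm A: {High, Mid, Low}; Firm B: {s1, s2}.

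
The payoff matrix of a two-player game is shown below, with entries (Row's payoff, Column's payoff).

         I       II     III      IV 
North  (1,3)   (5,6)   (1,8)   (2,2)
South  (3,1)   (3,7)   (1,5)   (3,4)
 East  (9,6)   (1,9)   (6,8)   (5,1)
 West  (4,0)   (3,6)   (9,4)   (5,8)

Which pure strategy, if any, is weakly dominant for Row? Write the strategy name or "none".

North fails to dominate South at I (1<3).
South fails to dominate North at II (3<5).
East fails to dominate North at II (1<5).
West fails to dominate North at II (3<5).
No single strategy dominates all the others.

none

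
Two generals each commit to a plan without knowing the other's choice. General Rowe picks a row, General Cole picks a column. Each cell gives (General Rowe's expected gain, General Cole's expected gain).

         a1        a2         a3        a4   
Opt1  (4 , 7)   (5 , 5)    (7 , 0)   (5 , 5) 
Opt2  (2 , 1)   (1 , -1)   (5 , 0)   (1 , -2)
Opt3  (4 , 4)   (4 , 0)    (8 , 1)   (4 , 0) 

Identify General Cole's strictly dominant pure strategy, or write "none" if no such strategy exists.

a1

a1 vs a2: Opt1: 7>5, Opt2: 1>-1, Opt3: 4>0.
a1 vs a3: Opt1: 7>0, Opt2: 1>0, Opt3: 4>1.
a1 vs a4: Opt1: 7>5, Opt2: 1>-2, Opt3: 4>0.
a1 strictly beats every other strategy against every opponent action, so it is strictly dominant.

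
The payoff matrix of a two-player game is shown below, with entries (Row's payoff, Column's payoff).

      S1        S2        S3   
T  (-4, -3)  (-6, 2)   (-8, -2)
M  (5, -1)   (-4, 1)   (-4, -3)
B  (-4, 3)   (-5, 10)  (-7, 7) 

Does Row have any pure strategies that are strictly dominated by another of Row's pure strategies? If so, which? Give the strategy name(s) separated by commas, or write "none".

T: dominated, since M does at least as well everywhere (S1: 5>-4, S2: -4>-6, S3: -4>-8).
M is not dominated — it holds its own against T at S1 (5>-4); B at S1 (5>-4).
B: dominated, since M does at least as well everywhere (S1: 5>-4, S2: -4>-5, S3: -4>-7).

T, B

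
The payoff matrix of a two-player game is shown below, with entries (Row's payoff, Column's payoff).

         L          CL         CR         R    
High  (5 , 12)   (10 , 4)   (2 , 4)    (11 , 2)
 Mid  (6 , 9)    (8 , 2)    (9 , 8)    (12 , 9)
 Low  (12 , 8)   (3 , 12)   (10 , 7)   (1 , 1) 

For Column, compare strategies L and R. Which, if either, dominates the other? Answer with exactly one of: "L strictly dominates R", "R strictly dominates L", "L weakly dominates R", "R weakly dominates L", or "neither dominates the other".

L's payoffs vs R's, by Row's action — High: 12>2, Mid: 9=9, Low: 8>1.
L is at least as good everywhere and strictly better somewhere (tied only at Mid), so L weakly but not strictly dominates R.

L weakly dominates R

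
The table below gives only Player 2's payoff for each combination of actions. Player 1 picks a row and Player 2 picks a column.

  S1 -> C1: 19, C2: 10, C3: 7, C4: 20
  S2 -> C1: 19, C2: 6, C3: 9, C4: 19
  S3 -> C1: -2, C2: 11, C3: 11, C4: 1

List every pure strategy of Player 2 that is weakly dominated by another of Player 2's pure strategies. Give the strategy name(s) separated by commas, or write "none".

C1

C1: dominated, since C4 does at least as well everywhere (S1: 20>19, S2: 19=19, S3: 1>-2).
C2: no other strategy beats it everywhere (C1 at S3 (11>-2); C3 at S1 (10>7); C4 at S3 (11>1)).
C3: no other strategy beats it everywhere (C1 at S3 (11>-2); C2 at S2 (9>6); C4 at S3 (11>1)).
Nothing dominates C4: C1 at S1 (20>19); C2 at S1 (20>10); C3 at S1 (20>7).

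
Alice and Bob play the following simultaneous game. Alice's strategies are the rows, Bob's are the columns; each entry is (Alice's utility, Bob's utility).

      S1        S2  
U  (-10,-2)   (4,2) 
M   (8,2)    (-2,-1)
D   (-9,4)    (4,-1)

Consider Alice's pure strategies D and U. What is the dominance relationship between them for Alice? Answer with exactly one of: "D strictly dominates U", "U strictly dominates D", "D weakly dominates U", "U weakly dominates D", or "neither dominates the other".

D's payoffs vs U's, by Bob's action — S1: -9>-10, S2: 4=4.
D is at least as good everywhere and strictly better somewhere (tied only at S2), so D weakly but not strictly dominates U.

D weakly dominates U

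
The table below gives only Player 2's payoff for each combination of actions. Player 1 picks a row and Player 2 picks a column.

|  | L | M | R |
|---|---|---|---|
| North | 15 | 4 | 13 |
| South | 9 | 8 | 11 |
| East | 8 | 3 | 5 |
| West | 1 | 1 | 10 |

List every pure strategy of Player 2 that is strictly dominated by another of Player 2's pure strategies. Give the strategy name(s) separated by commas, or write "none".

M

L: no other strategy beats it everywhere (M at North (15>4); R at North (15>13)).
M is strictly dominated by R (North: 13>4, South: 11>8, East: 5>3, West: 10>1).
R: no other strategy beats it everywhere (L at South (11>9); M at North (13>4)).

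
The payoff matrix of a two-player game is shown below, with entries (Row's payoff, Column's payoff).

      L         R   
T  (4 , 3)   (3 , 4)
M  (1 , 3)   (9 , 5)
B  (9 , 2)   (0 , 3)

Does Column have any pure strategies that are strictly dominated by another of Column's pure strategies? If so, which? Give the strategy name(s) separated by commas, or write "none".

L is strictly dominated by R (T: 4>3, M: 5>3, B: 3>2).
Nothing dominates R: L at T (4>3).

L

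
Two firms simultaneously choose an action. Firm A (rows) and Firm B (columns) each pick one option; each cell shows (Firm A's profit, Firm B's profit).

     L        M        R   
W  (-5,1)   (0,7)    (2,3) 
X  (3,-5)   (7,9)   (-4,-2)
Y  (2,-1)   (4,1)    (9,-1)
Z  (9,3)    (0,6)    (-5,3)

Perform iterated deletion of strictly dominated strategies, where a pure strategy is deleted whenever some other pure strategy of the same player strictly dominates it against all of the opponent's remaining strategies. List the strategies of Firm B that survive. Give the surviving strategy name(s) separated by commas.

Firm A's strategy W is strictly dominated by Y (L: 2>-5, M: 4>0, R: 9>2) and is removed.
For Firm B, M strictly dominates L on the remaining rows (X: 9>-5, Y: 1>-1, Z: 6>3); eliminate L.
For Firm A, X strictly dominates Z on the remaining columns (M: 7>0, R: -4>-5); eliminate Z.
Column R is eliminated: M beats it against every remaining row (X: 9>-2, Y: 1>-1).
Firm A's strategy Y is strictly dominated by X (M: 7>4) and is removed.
Among the remaining strategies, none is strictly dominated by another pure strategy of the same player, so the elimination stops.
Surviving strategies — Firm A: {X}; Firm B: {M}.

M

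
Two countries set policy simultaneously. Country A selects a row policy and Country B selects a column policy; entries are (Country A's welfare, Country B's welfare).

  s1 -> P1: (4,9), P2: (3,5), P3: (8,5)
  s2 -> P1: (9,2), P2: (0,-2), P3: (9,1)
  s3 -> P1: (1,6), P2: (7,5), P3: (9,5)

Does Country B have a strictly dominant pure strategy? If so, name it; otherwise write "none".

P1

P1 vs P2: s1: 9>5, s2: 2>-2, s3: 6>5.
P1 vs P3: s1: 9>5, s2: 2>1, s3: 6>5.
P1 strictly beats every other strategy against every opponent action, so it is strictly dominant.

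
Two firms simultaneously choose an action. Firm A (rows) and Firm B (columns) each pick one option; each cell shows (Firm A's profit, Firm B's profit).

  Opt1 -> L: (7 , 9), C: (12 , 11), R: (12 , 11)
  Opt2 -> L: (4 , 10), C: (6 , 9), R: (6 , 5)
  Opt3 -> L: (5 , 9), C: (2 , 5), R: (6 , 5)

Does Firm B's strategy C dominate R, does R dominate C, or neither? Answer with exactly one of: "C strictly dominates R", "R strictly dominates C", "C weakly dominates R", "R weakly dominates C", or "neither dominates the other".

Compare C to R across each choice by Firm A: Opt1: 11=11, Opt2: 9>5, Opt3: 5=5.
C is at least as good everywhere and strictly better somewhere (tied only at Opt1, Opt3), so C weakly but not strictly dominates R.

C weakly dominates R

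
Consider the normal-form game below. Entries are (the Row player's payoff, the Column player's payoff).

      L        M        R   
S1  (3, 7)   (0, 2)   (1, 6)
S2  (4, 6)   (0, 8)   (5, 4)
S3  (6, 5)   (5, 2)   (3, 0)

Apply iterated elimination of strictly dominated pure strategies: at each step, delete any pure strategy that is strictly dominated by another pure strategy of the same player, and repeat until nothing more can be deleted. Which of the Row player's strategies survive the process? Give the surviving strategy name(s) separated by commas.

Row S1 is eliminated: S3 beats it against every remaining column (L: 6>3, M: 5>0, R: 3>1).
The Column player's strategy R is strictly dominated by L (S2: 6>4, S3: 5>0) and is removed.
The Row player's strategy S2 is strictly dominated by S3 (L: 6>4, M: 5>0) and is removed.
The Column player's strategy M is strictly dominated by L (S3: 5>2) and is removed.
Among the remaining strategies, none is strictly dominated by another pure strategy of the same player, so the elimination stops.
Surviving strategies — the Row player: {S3}; the Column player: {L}.

S3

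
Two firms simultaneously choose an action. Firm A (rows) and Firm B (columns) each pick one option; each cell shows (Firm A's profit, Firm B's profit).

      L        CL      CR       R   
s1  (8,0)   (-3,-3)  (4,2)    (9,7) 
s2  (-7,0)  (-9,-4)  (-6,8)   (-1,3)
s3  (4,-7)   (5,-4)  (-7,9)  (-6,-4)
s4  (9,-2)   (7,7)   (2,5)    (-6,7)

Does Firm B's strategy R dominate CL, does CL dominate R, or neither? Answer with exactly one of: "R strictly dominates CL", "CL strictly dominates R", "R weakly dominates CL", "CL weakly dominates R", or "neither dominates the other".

Compare R to CL across each choice by Firm A: s1: 7>-3, s2: 3>-4, s3: -4=-4, s4: 7=7.
R is at least as good everywhere and strictly better somewhere (tied only at s3, s4), so R weakly but not strictly dominates CL.

R weakly dominates CL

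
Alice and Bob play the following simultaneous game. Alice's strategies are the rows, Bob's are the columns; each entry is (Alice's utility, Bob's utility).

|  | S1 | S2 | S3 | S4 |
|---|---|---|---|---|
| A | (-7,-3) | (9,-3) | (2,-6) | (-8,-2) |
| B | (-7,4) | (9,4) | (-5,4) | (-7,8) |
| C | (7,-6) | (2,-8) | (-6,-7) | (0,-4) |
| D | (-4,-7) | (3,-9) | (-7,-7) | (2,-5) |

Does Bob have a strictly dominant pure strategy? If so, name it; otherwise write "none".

S4

S4 vs S1: A: -2>-3, B: 8>4, C: -4>-6, D: -5>-7.
S4 vs S2: A: -2>-3, B: 8>4, C: -4>-8, D: -5>-9.
S4 vs S3: A: -2>-6, B: 8>4, C: -4>-7, D: -5>-7.
S4 strictly beats every other strategy against every opponent action, so it is strictly dominant.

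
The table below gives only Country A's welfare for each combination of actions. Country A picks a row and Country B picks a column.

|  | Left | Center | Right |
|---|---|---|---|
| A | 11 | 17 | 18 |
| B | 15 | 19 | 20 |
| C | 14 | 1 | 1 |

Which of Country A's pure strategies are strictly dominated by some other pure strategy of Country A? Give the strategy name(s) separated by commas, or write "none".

A: dominated, since B does at least as well everywhere (Left: 15>11, Center: 19>17, Right: 20>18).
B: no other strategy beats it everywhere (A at Left (15>11); C at Left (15>14)).
B strictly dominates C — Left: 15>14, Center: 19>1, Right: 20>1.

A, C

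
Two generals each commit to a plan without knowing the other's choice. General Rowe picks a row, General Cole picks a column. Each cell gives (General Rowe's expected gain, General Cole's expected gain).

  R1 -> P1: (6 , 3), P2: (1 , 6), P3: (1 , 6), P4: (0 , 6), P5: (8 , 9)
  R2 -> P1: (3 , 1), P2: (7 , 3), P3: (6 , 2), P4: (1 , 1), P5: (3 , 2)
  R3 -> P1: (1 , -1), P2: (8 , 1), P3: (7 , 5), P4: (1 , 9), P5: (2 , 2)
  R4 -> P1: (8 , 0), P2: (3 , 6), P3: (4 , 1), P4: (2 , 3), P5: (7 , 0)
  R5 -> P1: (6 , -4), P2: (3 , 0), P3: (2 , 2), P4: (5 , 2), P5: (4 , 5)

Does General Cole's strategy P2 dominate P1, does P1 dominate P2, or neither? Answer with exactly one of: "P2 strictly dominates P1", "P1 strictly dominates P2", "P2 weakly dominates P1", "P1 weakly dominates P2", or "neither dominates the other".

P2 strictly dominates P1

Compare P2 to P1 across each choice by General Rowe: R1: 6>3, R2: 3>1, R3: 1>-1, R4: 6>0, R5: 0>-4.
P2 gives a strictly higher payoff against each choice by General Rowe, so P2 strictly dominates P1.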